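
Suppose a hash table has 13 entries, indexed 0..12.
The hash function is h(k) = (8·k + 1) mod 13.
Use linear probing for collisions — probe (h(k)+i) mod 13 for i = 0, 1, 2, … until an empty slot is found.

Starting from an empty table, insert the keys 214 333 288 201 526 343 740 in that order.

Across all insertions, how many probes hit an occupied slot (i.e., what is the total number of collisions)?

214: h=10 => slot 10
333: h=0 => slot 0
288: h=4 => slot 4
201: h=10, probe 10,11 => slot 11
526: h=10, probe 10,11,12 => slot 12
343: h=2 => slot 2
740: h=6 => slot 6
Table: [333, _, 343, _, 288, _, 740, _, _, _, 214, 201, 526]

3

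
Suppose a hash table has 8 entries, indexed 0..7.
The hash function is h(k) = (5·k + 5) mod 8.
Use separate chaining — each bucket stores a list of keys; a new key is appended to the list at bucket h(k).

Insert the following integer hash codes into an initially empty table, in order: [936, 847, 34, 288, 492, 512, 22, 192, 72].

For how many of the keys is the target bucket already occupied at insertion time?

936 -> bucket 5
847 -> bucket 0
34 -> bucket 7
288 -> bucket 5 (collision)
492 -> bucket 1
512 -> bucket 5 (collision)
22 -> bucket 3
192 -> bucket 5 (collision)
72 -> bucket 5 (collision)
Final buckets:
0: 847
1: 492
2: .
3: 22
4: .
5: 936 -> 288 -> 512 -> 192 -> 72
6: .
7: 34

4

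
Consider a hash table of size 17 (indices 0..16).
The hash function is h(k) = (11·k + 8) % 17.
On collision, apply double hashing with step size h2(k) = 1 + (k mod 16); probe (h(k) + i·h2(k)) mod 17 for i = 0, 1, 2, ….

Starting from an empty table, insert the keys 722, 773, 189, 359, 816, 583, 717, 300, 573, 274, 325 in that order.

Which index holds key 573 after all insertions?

722: h=11 => slot 11
773: h=11, h2=6, probe 11,0 => slot 0
189: h=13 => slot 13
359: h=13, h2=8, probe 13,4 => slot 4
816: h=8 => slot 8
583: h=12 => slot 12
717: h=7 => slot 7
300: h=10 => slot 10
573: h=4, h2=14, probe 4,1 => slot 1
274: h=13, h2=3, probe 13,16 => slot 16
325: h=13, h2=6, probe 13,2 => slot 2
Table: [773, 573, 325, -, 359, -, -, 717, 816, -, 300, 722, 583, 189, -, -, 274]

1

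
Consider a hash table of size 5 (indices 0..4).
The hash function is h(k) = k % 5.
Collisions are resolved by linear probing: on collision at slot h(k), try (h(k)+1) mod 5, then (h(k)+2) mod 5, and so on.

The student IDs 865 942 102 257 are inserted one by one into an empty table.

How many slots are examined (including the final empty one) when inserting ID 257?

865 hashes to 0; slot 0 is free → place at 0.
942 hashes to 2; slot 2 is free → place at 2.
102 hashes to 2; 2 taken → place at 3.
257 hashes to 2; 2,3 taken → place at 4.
Table: [865, ∅, 942, 102, 257]

3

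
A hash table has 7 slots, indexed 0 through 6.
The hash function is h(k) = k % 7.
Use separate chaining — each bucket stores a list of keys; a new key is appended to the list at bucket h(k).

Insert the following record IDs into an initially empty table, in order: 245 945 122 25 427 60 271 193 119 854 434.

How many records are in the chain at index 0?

6

Insert 245: h=0, bucket 0 empty → new chain.
Insert 945: h=0, bucket 0 nonempty → append to chain.
Insert 122: h=3, bucket 3 empty → new chain.
Insert 25: h=4, bucket 4 empty → new chain.
Insert 427: h=0, bucket 0 nonempty → append to chain.
Insert 60: h=4, bucket 4 nonempty → append to chain.
Insert 271: h=5, bucket 5 empty → new chain.
Insert 193: h=4, bucket 4 nonempty → append to chain.
Insert 119: h=0, bucket 0 nonempty → append to chain.
Insert 854: h=0, bucket 0 nonempty → append to chain.
Insert 434: h=0, bucket 0 nonempty → append to chain.
Final buckets:
0: 245 -> 945 -> 427 -> 119 -> 854 -> 434
1: ∅
2: ∅
3: 122
4: 25 -> 60 -> 193
5: 271
6: ∅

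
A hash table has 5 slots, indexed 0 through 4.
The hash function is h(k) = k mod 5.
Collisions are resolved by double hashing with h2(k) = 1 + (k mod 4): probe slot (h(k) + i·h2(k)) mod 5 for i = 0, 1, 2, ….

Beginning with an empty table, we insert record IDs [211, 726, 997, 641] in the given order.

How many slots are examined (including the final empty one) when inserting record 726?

211: h=1 -> slot 1
726: h=1, h2=3, probe 1,4 -> slot 4
997: h=2 -> slot 2
641: h=1, h2=2, probe 1,3 -> slot 3
Table: [—, 211, 997, 641, 726]

2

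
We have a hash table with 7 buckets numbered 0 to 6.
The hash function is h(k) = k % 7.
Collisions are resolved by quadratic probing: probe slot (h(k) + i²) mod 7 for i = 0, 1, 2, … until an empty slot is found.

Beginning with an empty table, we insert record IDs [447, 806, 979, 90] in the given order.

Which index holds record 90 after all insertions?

447 hashes to 6; slot 6 is free → place at 6.
806 hashes to 1; slot 1 is free → place at 1.
979 hashes to 6; 6 taken → place at 0.
90 hashes to 6; 6,0 taken → place at 3.
Table: [979, 806, ∅, 90, ∅, ∅, 447]

3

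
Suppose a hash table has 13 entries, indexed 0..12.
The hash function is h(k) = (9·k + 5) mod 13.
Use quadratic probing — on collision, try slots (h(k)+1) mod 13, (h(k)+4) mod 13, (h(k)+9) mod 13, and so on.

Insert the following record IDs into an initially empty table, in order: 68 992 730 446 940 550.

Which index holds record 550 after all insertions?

5

68: h=6 → slot 6
992: h=2 → slot 2
730: h=10 → slot 10
446: h=2, probe 2,3 → slot 3
940: h=2, probe 2,3,6,11 → slot 11
550: h=2, probe 2,3,6,11,5 → slot 5
Table: [—, —, 992, 446, —, 550, 68, —, —, —, 730, 940, —]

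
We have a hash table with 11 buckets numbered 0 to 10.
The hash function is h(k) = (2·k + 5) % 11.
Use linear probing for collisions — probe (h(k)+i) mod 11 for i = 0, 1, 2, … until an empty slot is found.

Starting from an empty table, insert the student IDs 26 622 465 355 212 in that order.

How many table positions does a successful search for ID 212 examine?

4

Insert 26: h=2, slot 2 empty -> index 2.
Insert 622: h=6, slot 6 empty -> index 6.
Insert 465: h=0, slot 0 empty -> index 0.
Insert 355: h=0, slot 0 occupied -> index 1.
Insert 212: h=0, slots 0,1,2 occupied -> index 3.
Table: [465, 355, 26, 212, ∅, ∅, 622, ∅, ∅, ∅, ∅]
Lookup 212: h=0, probe 0,1,2,3 → found at 3.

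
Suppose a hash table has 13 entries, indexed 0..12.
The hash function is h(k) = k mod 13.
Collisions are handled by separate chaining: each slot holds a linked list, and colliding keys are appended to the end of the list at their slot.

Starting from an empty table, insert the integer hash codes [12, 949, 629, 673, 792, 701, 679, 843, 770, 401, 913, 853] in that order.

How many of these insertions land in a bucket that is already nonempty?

5

12 -> bucket 12
949 -> bucket 0
629 -> bucket 5
673 -> bucket 10
792 -> bucket 12 (collision)
701 -> bucket 12 (collision)
679 -> bucket 3
843 -> bucket 11
770 -> bucket 3 (collision)
401 -> bucket 11 (collision)
913 -> bucket 3 (collision)
853 -> bucket 8
Final buckets:
0: 949
1: —
2: —
3: 679 -> 770 -> 913
4: —
5: 629
6: —
7: —
8: 853
9: —
10: 673
11: 843 -> 401
12: 12 -> 792 -> 701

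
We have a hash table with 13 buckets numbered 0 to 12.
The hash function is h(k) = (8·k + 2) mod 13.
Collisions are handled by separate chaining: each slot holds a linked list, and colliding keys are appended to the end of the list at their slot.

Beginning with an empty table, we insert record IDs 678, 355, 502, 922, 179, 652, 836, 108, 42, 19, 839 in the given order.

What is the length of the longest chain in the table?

678 → bucket 5
355 → bucket 8
502 → bucket 1
922 → bucket 7
179 → bucket 4
652 → bucket 5 (collision)
836 → bucket 8 (collision)
108 → bucket 8 (collision)
42 → bucket 0
19 → bucket 11
839 → bucket 6
Final buckets:
0: 42
1: 502
2: -
3: -
4: 179
5: 678 -> 652
6: 839
7: 922
8: 355 -> 836 -> 108
9: -
10: -
11: 19
12: -

3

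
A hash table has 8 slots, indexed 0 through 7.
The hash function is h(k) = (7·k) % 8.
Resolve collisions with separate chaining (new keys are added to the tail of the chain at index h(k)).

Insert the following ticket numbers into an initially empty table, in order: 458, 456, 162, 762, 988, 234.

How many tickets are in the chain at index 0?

1

458 → bucket 6
456 → bucket 0
162 → bucket 6 (collision)
762 → bucket 6 (collision)
988 → bucket 4
234 → bucket 6 (collision)
Final buckets:
0: 456
1: —
2: —
3: —
4: 988
5: —
6: 458 -> 162 -> 762 -> 234
7: —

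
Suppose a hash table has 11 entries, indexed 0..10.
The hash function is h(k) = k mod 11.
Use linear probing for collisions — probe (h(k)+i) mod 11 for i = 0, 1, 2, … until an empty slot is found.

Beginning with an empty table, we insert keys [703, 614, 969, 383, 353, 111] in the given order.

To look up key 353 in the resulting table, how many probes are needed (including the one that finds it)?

2

703 hashes to 10; slot 10 is free -> place at 10.
614 hashes to 9; slot 9 is free -> place at 9.
969 hashes to 1; slot 1 is free -> place at 1.
383 hashes to 9; 9,10 taken -> place at 0.
353 hashes to 1; 1 taken -> place at 2.
111 hashes to 1; 1,2 taken -> place at 3.
Table: [383, 969, 353, 111, ., ., ., ., ., 614, 703]
Lookup 353: h=1, probe 1,2 → found at 2.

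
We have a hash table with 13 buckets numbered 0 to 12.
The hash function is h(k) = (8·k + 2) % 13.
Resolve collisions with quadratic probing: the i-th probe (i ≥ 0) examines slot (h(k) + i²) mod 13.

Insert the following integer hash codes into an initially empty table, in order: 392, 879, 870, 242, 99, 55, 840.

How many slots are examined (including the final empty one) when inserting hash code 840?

5

Insert 392: h=5, slot 5 empty => index 5.
Insert 879: h=1, slot 1 empty => index 1.
Insert 870: h=7, slot 7 empty => index 7.
Insert 242: h=1, slot 1 occupied => index 2.
Insert 99: h=1, slots 1,2,5 occupied => index 10.
Insert 55: h=0, slot 0 empty => index 0.
Insert 840: h=1, slots 1,2,5,10 occupied => index 4.
Table: [55, 879, 242, ∅, 840, 392, ∅, 870, ∅, ∅, 99, ∅, ∅]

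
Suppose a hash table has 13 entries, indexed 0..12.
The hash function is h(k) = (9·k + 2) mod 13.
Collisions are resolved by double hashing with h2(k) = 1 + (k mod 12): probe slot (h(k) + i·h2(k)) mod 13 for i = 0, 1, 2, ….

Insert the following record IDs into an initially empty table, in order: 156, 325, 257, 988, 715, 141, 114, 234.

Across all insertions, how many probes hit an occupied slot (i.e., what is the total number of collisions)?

9

Insert 156: h=2, slot 2 empty => index 2.
Insert 325: h=2, h2=2, slot 2 occupied => index 4.
Insert 257: h=1, slot 1 empty => index 1.
Insert 988: h=2, h2=5, slot 2 occupied => index 7.
Insert 715: h=2, h2=8, slot 2 occupied => index 10.
Insert 141: h=10, h2=10, slots 10,7,4,1 occupied => index 11.
Insert 114: h=1, h2=7, slot 1 occupied => index 8.
Insert 234: h=2, h2=7, slot 2 occupied => index 9.
Table: [—, 257, 156, —, 325, —, —, 988, 114, 234, 715, 141, —]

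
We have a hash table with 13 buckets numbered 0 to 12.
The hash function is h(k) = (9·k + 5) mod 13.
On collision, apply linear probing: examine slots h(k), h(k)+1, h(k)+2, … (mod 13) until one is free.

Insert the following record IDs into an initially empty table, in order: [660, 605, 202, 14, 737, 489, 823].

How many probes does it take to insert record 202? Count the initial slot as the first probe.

3

Insert 660: h=4, slot 4 empty -> index 4.
Insert 605: h=3, slot 3 empty -> index 3.
Insert 202: h=3, slots 3,4 occupied -> index 5.
Insert 14: h=1, slot 1 empty -> index 1.
Insert 737: h=8, slot 8 empty -> index 8.
Insert 489: h=12, slot 12 empty -> index 12.
Insert 823: h=2, slot 2 empty -> index 2.
Table: [., 14, 823, 605, 660, 202, ., ., 737, ., ., ., 489]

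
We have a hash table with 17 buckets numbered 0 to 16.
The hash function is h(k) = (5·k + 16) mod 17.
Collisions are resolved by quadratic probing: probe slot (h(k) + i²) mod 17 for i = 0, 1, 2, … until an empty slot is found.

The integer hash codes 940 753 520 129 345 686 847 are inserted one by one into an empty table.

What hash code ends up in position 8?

Insert 940: h=7, slot 7 empty => index 7.
Insert 753: h=7, slot 7 occupied => index 8.
Insert 520: h=15, slot 15 empty => index 15.
Insert 129: h=15, slot 15 occupied => index 16.
Insert 345: h=7, slots 7,8 occupied => index 11.
Insert 686: h=12, slot 12 empty => index 12.
Insert 847: h=1, slot 1 empty => index 1.
Table: [∅, 847, ∅, ∅, ∅, ∅, ∅, 940, 753, ∅, ∅, 345, 686, ∅, ∅, 520, 129]

753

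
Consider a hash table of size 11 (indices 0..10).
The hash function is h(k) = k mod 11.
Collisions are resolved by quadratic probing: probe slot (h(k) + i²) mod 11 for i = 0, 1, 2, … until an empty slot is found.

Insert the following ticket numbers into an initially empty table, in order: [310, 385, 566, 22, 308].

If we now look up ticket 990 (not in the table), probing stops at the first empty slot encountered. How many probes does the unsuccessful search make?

4

310: h=2 => slot 2
385: h=0 => slot 0
566: h=5 => slot 5
22: h=0, probe 0,1 => slot 1
308: h=0, probe 0,1,4 => slot 4
Table: [385, 22, 310, —, 308, 566, —, —, —, —, —]
Lookup 990: h=0, probe 0,1,4,9 → slot 9 empty, not found.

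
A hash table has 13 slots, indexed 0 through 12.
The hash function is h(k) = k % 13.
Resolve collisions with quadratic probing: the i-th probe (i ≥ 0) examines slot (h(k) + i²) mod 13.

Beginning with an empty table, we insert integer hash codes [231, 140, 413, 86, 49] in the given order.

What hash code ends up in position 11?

140

231: h=10 -> slot 10
140: h=10, probe 10,11 -> slot 11
413: h=10, probe 10,11,1 -> slot 1
86: h=8 -> slot 8
49: h=10, probe 10,11,1,6 -> slot 6
Table: [_, 413, _, _, _, _, 49, _, 86, _, 231, 140, _]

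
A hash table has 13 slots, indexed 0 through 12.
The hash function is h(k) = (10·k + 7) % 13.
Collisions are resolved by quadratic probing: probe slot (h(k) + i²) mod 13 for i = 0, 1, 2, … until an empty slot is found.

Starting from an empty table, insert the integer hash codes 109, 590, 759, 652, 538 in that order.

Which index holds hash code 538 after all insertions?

8

109: h=5 -> slot 5
590: h=5, probe 5,6 -> slot 6
759: h=5, probe 5,6,9 -> slot 9
652: h=1 -> slot 1
538: h=5, probe 5,6,9,1,8 -> slot 8
Table: [∅, 652, ∅, ∅, ∅, 109, 590, ∅, 538, 759, ∅, ∅, ∅]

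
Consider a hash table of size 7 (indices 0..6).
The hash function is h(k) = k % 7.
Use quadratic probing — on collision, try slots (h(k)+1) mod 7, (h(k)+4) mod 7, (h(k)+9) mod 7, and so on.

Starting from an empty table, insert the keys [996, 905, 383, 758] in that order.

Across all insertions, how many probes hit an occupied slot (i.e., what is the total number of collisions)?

Insert 996: h=2, slot 2 empty => index 2.
Insert 905: h=2, slot 2 occupied => index 3.
Insert 383: h=5, slot 5 empty => index 5.
Insert 758: h=2, slots 2,3 occupied => index 6.
Table: [∅, ∅, 996, 905, ∅, 383, 758]

3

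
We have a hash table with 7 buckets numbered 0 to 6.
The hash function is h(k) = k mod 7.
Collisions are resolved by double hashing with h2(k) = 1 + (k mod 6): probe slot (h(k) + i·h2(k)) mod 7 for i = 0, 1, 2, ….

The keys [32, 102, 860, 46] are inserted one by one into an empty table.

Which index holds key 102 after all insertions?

32: h=4 => slot 4
102: h=4, h2=1, probe 4,5 => slot 5
860: h=6 => slot 6
46: h=4, h2=5, probe 4,2 => slot 2
Table: [-, -, 46, -, 32, 102, 860]

5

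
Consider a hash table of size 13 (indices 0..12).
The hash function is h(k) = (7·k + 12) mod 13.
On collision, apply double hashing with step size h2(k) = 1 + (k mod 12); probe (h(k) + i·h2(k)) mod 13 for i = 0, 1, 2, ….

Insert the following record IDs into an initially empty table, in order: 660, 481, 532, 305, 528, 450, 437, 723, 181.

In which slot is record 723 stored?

7

660 hashes to 4; slot 4 is free => place at 4.
481 hashes to 12; slot 12 is free => place at 12.
532 hashes to 5; slot 5 is free => place at 5.
305 hashes to 2; slot 2 is free => place at 2.
528 hashes to 3; slot 3 is free => place at 3.
450 hashes to 3, h2=7; 3 taken => place at 10.
437 hashes to 3, h2=6; 3 taken => place at 9.
723 hashes to 3, h2=4; 3 taken => place at 7.
181 hashes to 5, h2=2; 5,7,9 taken => place at 11.
Table: [-, -, 305, 528, 660, 532, -, 723, -, 437, 450, 181, 481]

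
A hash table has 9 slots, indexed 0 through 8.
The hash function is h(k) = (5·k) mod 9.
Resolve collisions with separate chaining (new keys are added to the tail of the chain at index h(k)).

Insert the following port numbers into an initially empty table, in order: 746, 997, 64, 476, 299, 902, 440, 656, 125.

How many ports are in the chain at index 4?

5

Insert 746: h=4, bucket 4 empty -> new chain.
Insert 997: h=8, bucket 8 empty -> new chain.
Insert 64: h=5, bucket 5 empty -> new chain.
Insert 476: h=4, bucket 4 nonempty -> append to chain.
Insert 299: h=1, bucket 1 empty -> new chain.
Insert 902: h=1, bucket 1 nonempty -> append to chain.
Insert 440: h=4, bucket 4 nonempty -> append to chain.
Insert 656: h=4, bucket 4 nonempty -> append to chain.
Insert 125: h=4, bucket 4 nonempty -> append to chain.
Final buckets:
0: -
1: 299 -> 902
2: -
3: -
4: 746 -> 476 -> 440 -> 656 -> 125
5: 64
6: -
7: -
8: 997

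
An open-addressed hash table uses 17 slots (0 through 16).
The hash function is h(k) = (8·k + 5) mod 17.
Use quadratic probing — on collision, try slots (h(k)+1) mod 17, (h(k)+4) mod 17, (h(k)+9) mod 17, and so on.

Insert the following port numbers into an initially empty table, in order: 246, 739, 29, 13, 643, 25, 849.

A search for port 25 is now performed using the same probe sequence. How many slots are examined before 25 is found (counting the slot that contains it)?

Insert 246: h=1, slot 1 empty → index 1.
Insert 739: h=1, slot 1 occupied → index 2.
Insert 29: h=16, slot 16 empty → index 16.
Insert 13: h=7, slot 7 empty → index 7.
Insert 643: h=15, slot 15 empty → index 15.
Insert 25: h=1, slots 1,2 occupied → index 5.
Insert 849: h=14, slot 14 empty → index 14.
Table: [∅, 246, 739, ∅, ∅, 25, ∅, 13, ∅, ∅, ∅, ∅, ∅, ∅, 849, 643, 29]
Lookup 25: h=1, probe 1,2,5 → found at 5.

3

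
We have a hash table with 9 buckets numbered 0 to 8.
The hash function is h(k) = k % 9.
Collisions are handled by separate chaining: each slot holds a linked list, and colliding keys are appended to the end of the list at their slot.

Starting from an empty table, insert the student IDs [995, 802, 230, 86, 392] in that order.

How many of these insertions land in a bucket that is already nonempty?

3

Insert 995: h=5, bucket 5 empty → new chain.
Insert 802: h=1, bucket 1 empty → new chain.
Insert 230: h=5, bucket 5 nonempty → append to chain.
Insert 86: h=5, bucket 5 nonempty → append to chain.
Insert 392: h=5, bucket 5 nonempty → append to chain.
Final buckets:
0: ∅
1: 802
2: ∅
3: ∅
4: ∅
5: 995 -> 230 -> 86 -> 392
6: ∅
7: ∅
8: ∅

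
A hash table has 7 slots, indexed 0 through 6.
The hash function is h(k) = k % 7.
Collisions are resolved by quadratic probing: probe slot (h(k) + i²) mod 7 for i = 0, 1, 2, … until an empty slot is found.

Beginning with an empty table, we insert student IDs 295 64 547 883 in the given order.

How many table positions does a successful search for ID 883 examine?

4

Insert 295: h=1, slot 1 empty -> index 1.
Insert 64: h=1, slot 1 occupied -> index 2.
Insert 547: h=1, slots 1,2 occupied -> index 5.
Insert 883: h=1, slots 1,2,5 occupied -> index 3.
Table: [-, 295, 64, 883, -, 547, -]
Lookup 883: h=1, probe 1,2,5,3 → found at 3.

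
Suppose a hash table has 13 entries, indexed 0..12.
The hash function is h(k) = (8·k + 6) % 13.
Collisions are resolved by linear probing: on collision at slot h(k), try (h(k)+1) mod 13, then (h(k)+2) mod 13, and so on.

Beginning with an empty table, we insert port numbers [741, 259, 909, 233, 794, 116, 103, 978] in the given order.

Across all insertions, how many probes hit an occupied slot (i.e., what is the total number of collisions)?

Insert 741: h=6, slot 6 empty => index 6.
Insert 259: h=11, slot 11 empty => index 11.
Insert 909: h=11, slot 11 occupied => index 12.
Insert 233: h=11, slots 11,12 occupied => index 0.
Insert 794: h=1, slot 1 empty => index 1.
Insert 116: h=11, slots 11,12,0,1 occupied => index 2.
Insert 103: h=11, slots 11,12,0,1,2 occupied => index 3.
Insert 978: h=4, slot 4 empty => index 4.
Table: [233, 794, 116, 103, 978, ., 741, ., ., ., ., 259, 909]

12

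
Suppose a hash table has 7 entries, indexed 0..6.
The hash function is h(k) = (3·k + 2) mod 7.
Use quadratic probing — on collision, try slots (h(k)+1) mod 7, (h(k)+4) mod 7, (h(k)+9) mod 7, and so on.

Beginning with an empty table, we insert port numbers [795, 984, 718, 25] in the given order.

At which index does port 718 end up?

Insert 795: h=0, slot 0 empty → index 0.
Insert 984: h=0, slot 0 occupied → index 1.
Insert 718: h=0, slots 0,1 occupied → index 4.
Insert 25: h=0, slots 0,1,4 occupied → index 2.
Table: [795, 984, 25, -, 718, -, -]

4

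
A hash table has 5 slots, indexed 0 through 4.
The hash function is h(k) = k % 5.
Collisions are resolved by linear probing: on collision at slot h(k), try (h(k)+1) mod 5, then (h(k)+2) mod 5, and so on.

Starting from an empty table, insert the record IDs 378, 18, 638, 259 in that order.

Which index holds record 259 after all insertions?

378: h=3 => slot 3
18: h=3, probe 3,4 => slot 4
638: h=3, probe 3,4,0 => slot 0
259: h=4, probe 4,0,1 => slot 1
Table: [638, 259, -, 378, 18]

1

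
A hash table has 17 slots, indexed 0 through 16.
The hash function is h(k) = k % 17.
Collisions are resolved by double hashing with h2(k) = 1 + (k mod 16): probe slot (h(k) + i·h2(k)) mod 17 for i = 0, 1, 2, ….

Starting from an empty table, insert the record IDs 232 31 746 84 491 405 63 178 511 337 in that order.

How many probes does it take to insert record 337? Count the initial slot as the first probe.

5

232: h=11 => slot 11
31: h=14 => slot 14
746: h=15 => slot 15
84: h=16 => slot 16
491: h=15, h2=12, probe 15,10 => slot 10
405: h=14, h2=6, probe 14,3 => slot 3
63: h=12 => slot 12
178: h=8 => slot 8
511: h=1 => slot 1
337: h=14, h2=2, probe 14,16,1,3,5 => slot 5
Table: [-, 511, -, 405, -, 337, -, -, 178, -, 491, 232, 63, -, 31, 746, 84]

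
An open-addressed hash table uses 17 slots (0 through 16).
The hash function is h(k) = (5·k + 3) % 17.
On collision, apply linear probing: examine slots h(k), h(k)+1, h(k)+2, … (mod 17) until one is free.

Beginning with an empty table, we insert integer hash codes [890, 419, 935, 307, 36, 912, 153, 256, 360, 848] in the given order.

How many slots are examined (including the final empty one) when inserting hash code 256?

3

890 hashes to 16; slot 16 is free -> place at 16.
419 hashes to 7; slot 7 is free -> place at 7.
935 hashes to 3; slot 3 is free -> place at 3.
307 hashes to 8; slot 8 is free -> place at 8.
36 hashes to 13; slot 13 is free -> place at 13.
912 hashes to 7; 7,8 taken -> place at 9.
153 hashes to 3; 3 taken -> place at 4.
256 hashes to 8; 8,9 taken -> place at 10.
360 hashes to 1; slot 1 is free -> place at 1.
848 hashes to 10; 10 taken -> place at 11.
Table: [∅, 360, ∅, 935, 153, ∅, ∅, 419, 307, 912, 256, 848, ∅, 36, ∅, ∅, 890]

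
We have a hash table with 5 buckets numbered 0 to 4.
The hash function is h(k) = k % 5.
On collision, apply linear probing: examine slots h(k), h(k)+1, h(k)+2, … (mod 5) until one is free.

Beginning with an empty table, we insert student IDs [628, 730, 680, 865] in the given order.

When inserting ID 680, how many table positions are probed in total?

2

628 hashes to 3; slot 3 is free => place at 3.
730 hashes to 0; slot 0 is free => place at 0.
680 hashes to 0; 0 taken => place at 1.
865 hashes to 0; 0,1 taken => place at 2.
Table: [730, 680, 865, 628, —]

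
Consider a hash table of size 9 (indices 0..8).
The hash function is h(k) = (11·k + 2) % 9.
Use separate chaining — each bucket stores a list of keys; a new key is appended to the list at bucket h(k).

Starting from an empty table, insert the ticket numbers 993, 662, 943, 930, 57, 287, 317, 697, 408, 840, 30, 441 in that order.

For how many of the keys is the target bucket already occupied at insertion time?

993 -> bucket 8
662 -> bucket 3
943 -> bucket 7
930 -> bucket 8 (collision)
57 -> bucket 8 (collision)
287 -> bucket 0
317 -> bucket 6
697 -> bucket 1
408 -> bucket 8 (collision)
840 -> bucket 8 (collision)
30 -> bucket 8 (collision)
441 -> bucket 2
Final buckets:
0: 287
1: 697
2: 441
3: 662
4: .
5: .
6: 317
7: 943
8: 993 -> 930 -> 57 -> 408 -> 840 -> 30

5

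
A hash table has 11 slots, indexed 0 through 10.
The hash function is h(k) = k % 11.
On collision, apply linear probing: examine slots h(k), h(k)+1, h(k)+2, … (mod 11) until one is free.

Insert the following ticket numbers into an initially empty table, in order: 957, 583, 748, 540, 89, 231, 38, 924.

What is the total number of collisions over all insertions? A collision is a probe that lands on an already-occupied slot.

21

957: h=0 → slot 0
583: h=0, probe 0,1 → slot 1
748: h=0, probe 0,1,2 → slot 2
540: h=1, probe 1,2,3 → slot 3
89: h=1, probe 1,2,3,4 → slot 4
231: h=0, probe 0,1,2,3,4,5 → slot 5
38: h=5, probe 5,6 → slot 6
924: h=0, probe 0,1,2,3,4,5,6,7 → slot 7
Table: [957, 583, 748, 540, 89, 231, 38, 924, -, -, -]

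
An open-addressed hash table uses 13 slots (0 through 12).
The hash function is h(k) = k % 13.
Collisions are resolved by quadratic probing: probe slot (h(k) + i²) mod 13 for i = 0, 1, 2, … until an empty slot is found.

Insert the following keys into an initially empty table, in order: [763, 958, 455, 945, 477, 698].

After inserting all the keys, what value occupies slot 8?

763 hashes to 9; slot 9 is free → place at 9.
958 hashes to 9; 9 taken → place at 10.
455 hashes to 0; slot 0 is free → place at 0.
945 hashes to 9; 9,10,0 taken → place at 5.
477 hashes to 9; 9,10,0,5 taken → place at 12.
698 hashes to 9; 9,10,0,5,12 taken → place at 8.
Table: [455, ., ., ., ., 945, ., ., 698, 763, 958, ., 477]

698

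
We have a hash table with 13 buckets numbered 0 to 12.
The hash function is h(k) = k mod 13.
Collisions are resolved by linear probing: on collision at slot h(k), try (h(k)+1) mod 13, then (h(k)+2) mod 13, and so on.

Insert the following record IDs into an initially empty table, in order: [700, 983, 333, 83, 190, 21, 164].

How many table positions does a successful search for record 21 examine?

700: h=11 => slot 11
983: h=8 => slot 8
333: h=8, probe 8,9 => slot 9
83: h=5 => slot 5
190: h=8, probe 8,9,10 => slot 10
21: h=8, probe 8,9,10,11,12 => slot 12
164: h=8, probe 8,9,10,11,12,0 => slot 0
Table: [164, —, —, —, —, 83, —, —, 983, 333, 190, 700, 21]
Lookup 21: h=8, probe 8,9,10,11,12 → found at 12.

5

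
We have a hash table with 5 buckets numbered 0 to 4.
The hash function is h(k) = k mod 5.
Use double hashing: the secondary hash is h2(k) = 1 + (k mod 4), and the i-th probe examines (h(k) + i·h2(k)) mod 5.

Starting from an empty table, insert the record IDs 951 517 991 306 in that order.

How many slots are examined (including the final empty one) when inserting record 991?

951: h=1 -> slot 1
517: h=2 -> slot 2
991: h=1, h2=4, probe 1,0 -> slot 0
306: h=1, h2=3, probe 1,4 -> slot 4
Table: [991, 951, 517, ∅, 306]

2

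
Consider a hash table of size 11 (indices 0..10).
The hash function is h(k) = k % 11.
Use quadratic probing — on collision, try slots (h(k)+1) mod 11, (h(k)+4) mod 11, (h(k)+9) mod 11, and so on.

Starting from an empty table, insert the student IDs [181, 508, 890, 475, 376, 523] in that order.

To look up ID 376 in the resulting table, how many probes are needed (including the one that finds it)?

3

Insert 181: h=5, slot 5 empty → index 5.
Insert 508: h=2, slot 2 empty → index 2.
Insert 890: h=10, slot 10 empty → index 10.
Insert 475: h=2, slot 2 occupied → index 3.
Insert 376: h=2, slots 2,3 occupied → index 6.
Insert 523: h=6, slot 6 occupied → index 7.
Table: [∅, ∅, 508, 475, ∅, 181, 376, 523, ∅, ∅, 890]
Lookup 376: h=2, probe 2,3,6 → found at 6.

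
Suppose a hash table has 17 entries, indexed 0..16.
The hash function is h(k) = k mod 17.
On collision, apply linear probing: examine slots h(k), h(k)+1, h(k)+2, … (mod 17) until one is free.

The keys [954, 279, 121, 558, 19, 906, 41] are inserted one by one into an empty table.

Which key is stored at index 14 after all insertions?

558

Insert 954: h=2, slot 2 empty → index 2.
Insert 279: h=7, slot 7 empty → index 7.
Insert 121: h=2, slot 2 occupied → index 3.
Insert 558: h=14, slot 14 empty → index 14.
Insert 19: h=2, slots 2,3 occupied → index 4.
Insert 906: h=5, slot 5 empty → index 5.
Insert 41: h=7, slot 7 occupied → index 8.
Table: [_, _, 954, 121, 19, 906, _, 279, 41, _, _, _, _, _, 558, _, _]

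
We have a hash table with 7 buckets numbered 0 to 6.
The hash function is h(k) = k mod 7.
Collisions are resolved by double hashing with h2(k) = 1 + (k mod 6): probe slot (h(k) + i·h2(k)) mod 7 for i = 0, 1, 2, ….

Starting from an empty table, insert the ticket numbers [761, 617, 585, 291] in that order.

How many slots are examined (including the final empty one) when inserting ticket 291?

4

Insert 761: h=5, slot 5 empty → index 5.
Insert 617: h=1, slot 1 empty → index 1.
Insert 585: h=4, slot 4 empty → index 4.
Insert 291: h=4, h2=4, slots 4,1,5 occupied → index 2.
Table: [-, 617, 291, -, 585, 761, -]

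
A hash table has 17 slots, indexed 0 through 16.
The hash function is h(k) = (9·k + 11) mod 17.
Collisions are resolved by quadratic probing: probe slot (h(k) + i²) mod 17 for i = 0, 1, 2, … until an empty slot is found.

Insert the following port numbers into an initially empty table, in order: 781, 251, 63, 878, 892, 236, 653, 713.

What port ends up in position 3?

713

781 hashes to 2; slot 2 is free => place at 2.
251 hashes to 9; slot 9 is free => place at 9.
63 hashes to 0; slot 0 is free => place at 0.
878 hashes to 8; slot 8 is free => place at 8.
892 hashes to 15; slot 15 is free => place at 15.
236 hashes to 10; slot 10 is free => place at 10.
653 hashes to 6; slot 6 is free => place at 6.
713 hashes to 2; 2 taken => place at 3.
Table: [63, ∅, 781, 713, ∅, ∅, 653, ∅, 878, 251, 236, ∅, ∅, ∅, ∅, 892, ∅]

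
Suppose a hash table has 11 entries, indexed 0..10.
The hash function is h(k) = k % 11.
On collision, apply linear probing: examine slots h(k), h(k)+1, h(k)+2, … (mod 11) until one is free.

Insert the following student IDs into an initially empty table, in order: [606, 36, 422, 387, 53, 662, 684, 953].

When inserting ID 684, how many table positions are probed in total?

5

Insert 606: h=1, slot 1 empty -> index 1.
Insert 36: h=3, slot 3 empty -> index 3.
Insert 422: h=4, slot 4 empty -> index 4.
Insert 387: h=2, slot 2 empty -> index 2.
Insert 53: h=9, slot 9 empty -> index 9.
Insert 662: h=2, slots 2,3,4 occupied -> index 5.
Insert 684: h=2, slots 2,3,4,5 occupied -> index 6.
Insert 953: h=7, slot 7 empty -> index 7.
Table: [-, 606, 387, 36, 422, 662, 684, 953, -, 53, -]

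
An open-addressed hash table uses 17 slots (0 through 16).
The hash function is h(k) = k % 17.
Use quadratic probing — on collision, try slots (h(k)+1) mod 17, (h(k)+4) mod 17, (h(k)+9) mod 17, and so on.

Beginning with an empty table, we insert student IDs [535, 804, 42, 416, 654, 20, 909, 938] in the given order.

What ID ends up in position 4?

535: h=8 → slot 8
804: h=5 → slot 5
42: h=8, probe 8,9 → slot 9
416: h=8, probe 8,9,12 → slot 12
654: h=8, probe 8,9,12,0 → slot 0
20: h=3 → slot 3
909: h=8, probe 8,9,12,0,7 → slot 7
938: h=3, probe 3,4 → slot 4
Table: [654, ., ., 20, 938, 804, ., 909, 535, 42, ., ., 416, ., ., ., .]

938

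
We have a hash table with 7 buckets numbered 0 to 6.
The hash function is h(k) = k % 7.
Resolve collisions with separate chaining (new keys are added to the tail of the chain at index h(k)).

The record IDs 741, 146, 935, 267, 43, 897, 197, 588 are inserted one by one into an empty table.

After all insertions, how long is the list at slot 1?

741 → bucket 6
146 → bucket 6 (collision)
935 → bucket 4
267 → bucket 1
43 → bucket 1 (collision)
897 → bucket 1 (collision)
197 → bucket 1 (collision)
588 → bucket 0
Final buckets:
0: 588
1: 267 -> 43 -> 897 -> 197
2: .
3: .
4: 935
5: .
6: 741 -> 146

4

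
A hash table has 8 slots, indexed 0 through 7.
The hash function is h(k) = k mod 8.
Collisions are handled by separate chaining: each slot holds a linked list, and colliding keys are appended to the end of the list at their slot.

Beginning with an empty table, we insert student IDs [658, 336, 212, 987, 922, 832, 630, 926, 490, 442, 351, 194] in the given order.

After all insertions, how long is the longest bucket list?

658 -> bucket 2
336 -> bucket 0
212 -> bucket 4
987 -> bucket 3
922 -> bucket 2 (collision)
832 -> bucket 0 (collision)
630 -> bucket 6
926 -> bucket 6 (collision)
490 -> bucket 2 (collision)
442 -> bucket 2 (collision)
351 -> bucket 7
194 -> bucket 2 (collision)
Final buckets:
0: 336 -> 832
1: _
2: 658 -> 922 -> 490 -> 442 -> 194
3: 987
4: 212
5: _
6: 630 -> 926
7: 351

5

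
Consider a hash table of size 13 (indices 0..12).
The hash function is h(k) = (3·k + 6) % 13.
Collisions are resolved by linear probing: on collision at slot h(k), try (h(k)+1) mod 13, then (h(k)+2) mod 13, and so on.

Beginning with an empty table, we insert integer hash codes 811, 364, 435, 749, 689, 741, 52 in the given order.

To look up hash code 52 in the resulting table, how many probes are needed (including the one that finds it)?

5

811 hashes to 8; slot 8 is free => place at 8.
364 hashes to 6; slot 6 is free => place at 6.
435 hashes to 11; slot 11 is free => place at 11.
749 hashes to 4; slot 4 is free => place at 4.
689 hashes to 6; 6 taken => place at 7.
741 hashes to 6; 6,7,8 taken => place at 9.
52 hashes to 6; 6,7,8,9 taken => place at 10.
Table: [-, -, -, -, 749, -, 364, 689, 811, 741, 52, 435, -]
Lookup 52: h=6, probe 6,7,8,9,10 → found at 10.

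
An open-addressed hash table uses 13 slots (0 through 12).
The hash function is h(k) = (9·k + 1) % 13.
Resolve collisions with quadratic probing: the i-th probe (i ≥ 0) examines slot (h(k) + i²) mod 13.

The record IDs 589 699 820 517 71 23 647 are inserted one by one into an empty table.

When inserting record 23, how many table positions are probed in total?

589: h=11 -> slot 11
699: h=0 -> slot 0
820: h=10 -> slot 10
517: h=0, probe 0,1 -> slot 1
71: h=3 -> slot 3
23: h=0, probe 0,1,4 -> slot 4
647: h=0, probe 0,1,4,9 -> slot 9
Table: [699, 517, _, 71, 23, _, _, _, _, 647, 820, 589, _]

3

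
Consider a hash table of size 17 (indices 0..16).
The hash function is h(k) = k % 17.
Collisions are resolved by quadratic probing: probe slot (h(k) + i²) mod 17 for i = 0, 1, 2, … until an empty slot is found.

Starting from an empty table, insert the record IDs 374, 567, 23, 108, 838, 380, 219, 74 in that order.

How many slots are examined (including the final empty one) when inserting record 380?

4

374: h=0 => slot 0
567: h=6 => slot 6
23: h=6, probe 6,7 => slot 7
108: h=6, probe 6,7,10 => slot 10
838: h=5 => slot 5
380: h=6, probe 6,7,10,15 => slot 15
219: h=15, probe 15,16 => slot 16
74: h=6, probe 6,7,10,15,5,14 => slot 14
Table: [374, -, -, -, -, 838, 567, 23, -, -, 108, -, -, -, 74, 380, 219]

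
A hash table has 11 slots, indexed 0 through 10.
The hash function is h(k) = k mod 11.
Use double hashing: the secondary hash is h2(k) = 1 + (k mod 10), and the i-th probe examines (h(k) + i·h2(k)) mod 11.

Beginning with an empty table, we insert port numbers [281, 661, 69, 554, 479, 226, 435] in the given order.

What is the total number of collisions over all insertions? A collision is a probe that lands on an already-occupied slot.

4

281: h=6 → slot 6
661: h=1 → slot 1
69: h=3 → slot 3
554: h=4 → slot 4
479: h=6, h2=10, probe 6,5 → slot 5
226: h=6, h2=7, probe 6,2 → slot 2
435: h=6, h2=6, probe 6,1,7 → slot 7
Table: [-, 661, 226, 69, 554, 479, 281, 435, -, -, -]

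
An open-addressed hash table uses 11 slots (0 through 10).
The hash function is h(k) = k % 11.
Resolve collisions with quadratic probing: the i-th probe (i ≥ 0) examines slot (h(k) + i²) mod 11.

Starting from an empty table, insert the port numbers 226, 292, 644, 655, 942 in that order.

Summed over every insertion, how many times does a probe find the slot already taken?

7

Insert 226: h=6, slot 6 empty => index 6.
Insert 292: h=6, slot 6 occupied => index 7.
Insert 644: h=6, slots 6,7 occupied => index 10.
Insert 655: h=6, slots 6,7,10 occupied => index 4.
Insert 942: h=7, slot 7 occupied => index 8.
Table: [-, -, -, -, 655, -, 226, 292, 942, -, 644]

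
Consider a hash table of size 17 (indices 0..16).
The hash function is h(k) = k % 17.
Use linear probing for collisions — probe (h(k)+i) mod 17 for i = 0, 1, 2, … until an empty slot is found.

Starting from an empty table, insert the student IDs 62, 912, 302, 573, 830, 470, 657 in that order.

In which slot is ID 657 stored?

0

Insert 62: h=11, slot 11 empty → index 11.
Insert 912: h=11, slot 11 occupied → index 12.
Insert 302: h=13, slot 13 empty → index 13.
Insert 573: h=12, slots 12,13 occupied → index 14.
Insert 830: h=14, slot 14 occupied → index 15.
Insert 470: h=11, slots 11,12,13,14,15 occupied → index 16.
Insert 657: h=11, slots 11,12,13,14,15,16 occupied → index 0.
Table: [657, -, -, -, -, -, -, -, -, -, -, 62, 912, 302, 573, 830, 470]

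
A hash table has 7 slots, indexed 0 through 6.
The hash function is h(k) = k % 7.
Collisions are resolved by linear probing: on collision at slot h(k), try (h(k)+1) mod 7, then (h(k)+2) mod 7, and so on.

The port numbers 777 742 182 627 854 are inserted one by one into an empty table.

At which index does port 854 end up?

3

777: h=0 => slot 0
742: h=0, probe 0,1 => slot 1
182: h=0, probe 0,1,2 => slot 2
627: h=4 => slot 4
854: h=0, probe 0,1,2,3 => slot 3
Table: [777, 742, 182, 854, 627, ., .]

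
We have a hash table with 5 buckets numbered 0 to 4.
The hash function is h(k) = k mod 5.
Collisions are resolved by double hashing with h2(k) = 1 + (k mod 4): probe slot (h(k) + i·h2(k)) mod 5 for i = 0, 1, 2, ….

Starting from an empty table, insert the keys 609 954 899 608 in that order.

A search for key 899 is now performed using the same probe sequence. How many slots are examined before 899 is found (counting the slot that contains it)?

2

609: h=4 → slot 4
954: h=4, h2=3, probe 4,2 → slot 2
899: h=4, h2=4, probe 4,3 → slot 3
608: h=3, h2=1, probe 3,4,0 → slot 0
Table: [608, _, 954, 899, 609]
Lookup 899: h=4, h2=4, probe 4,3 → found at 3.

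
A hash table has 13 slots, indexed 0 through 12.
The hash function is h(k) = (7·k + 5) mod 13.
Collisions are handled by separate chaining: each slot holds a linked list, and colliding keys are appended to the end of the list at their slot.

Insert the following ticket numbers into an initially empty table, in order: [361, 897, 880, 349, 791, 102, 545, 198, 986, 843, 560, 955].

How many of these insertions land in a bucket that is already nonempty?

4

Insert 361: h=10, bucket 10 empty → new chain.
Insert 897: h=5, bucket 5 empty → new chain.
Insert 880: h=3, bucket 3 empty → new chain.
Insert 349: h=4, bucket 4 empty → new chain.
Insert 791: h=4, bucket 4 nonempty → append to chain.
Insert 102: h=4, bucket 4 nonempty → append to chain.
Insert 545: h=11, bucket 11 empty → new chain.
Insert 198: h=0, bucket 0 empty → new chain.
Insert 986: h=4, bucket 4 nonempty → append to chain.
Insert 843: h=4, bucket 4 nonempty → append to chain.
Insert 560: h=12, bucket 12 empty → new chain.
Insert 955: h=8, bucket 8 empty → new chain.
Final buckets:
0: 198
1: _
2: _
3: 880
4: 349 -> 791 -> 102 -> 986 -> 843
5: 897
6: _
7: _
8: 955
9: _
10: 361
11: 545
12: 560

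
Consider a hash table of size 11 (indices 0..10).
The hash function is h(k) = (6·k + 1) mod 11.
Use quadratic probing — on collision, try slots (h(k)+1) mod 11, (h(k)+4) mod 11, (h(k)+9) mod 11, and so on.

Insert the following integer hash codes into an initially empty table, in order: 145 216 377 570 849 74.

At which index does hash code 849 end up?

Insert 145: h=2, slot 2 empty -> index 2.
Insert 216: h=10, slot 10 empty -> index 10.
Insert 377: h=8, slot 8 empty -> index 8.
Insert 570: h=0, slot 0 empty -> index 0.
Insert 849: h=2, slot 2 occupied -> index 3.
Insert 74: h=5, slot 5 empty -> index 5.
Table: [570, —, 145, 849, —, 74, —, —, 377, —, 216]

3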